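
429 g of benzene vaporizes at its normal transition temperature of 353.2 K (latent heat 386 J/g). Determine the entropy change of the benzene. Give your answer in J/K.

Heat absorbed by the substance: Q = mL = 429 × 386 = 165594 J.
At constant T, ΔS = Q_rev/T = 165594 / 353.2 = 469 J/K.

ΔS = 469 J/K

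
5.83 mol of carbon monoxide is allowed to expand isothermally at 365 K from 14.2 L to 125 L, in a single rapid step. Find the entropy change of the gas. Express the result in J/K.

Entropy is a state function, so ΔS_gas depends only on the end states.
For an isothermal ideal gas ΔS_gas = nR ln(V₂/V₁) = 5.83 × 8.314 × ln(125/14.2) = 105 J/K.

ΔS_gas = 105 J/K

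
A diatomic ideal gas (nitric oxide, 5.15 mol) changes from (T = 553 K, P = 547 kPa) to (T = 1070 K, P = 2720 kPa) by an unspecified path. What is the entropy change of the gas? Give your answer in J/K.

ΔS = 30.2 J/K

ΔS = nC_p ln(T₂/T₁) − nR ln(P₂/P₁), with C_p = 7R/2 = 29.1 J mol⁻¹ K⁻¹ for a diatomic ideal gas.
ΔS = 5.15 × [29.1 × ln(1070/553) − 8.314 × ln(2720/547)] = 30.2 J/K.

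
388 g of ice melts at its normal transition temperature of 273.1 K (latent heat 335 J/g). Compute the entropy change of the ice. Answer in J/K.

ΔS = 476 J/K

Heat absorbed by the substance: Q = mL = 388 × 335 = 129980 J.
At constant T, ΔS = Q_rev/T = 129980 / 273.1 = 476 J/K.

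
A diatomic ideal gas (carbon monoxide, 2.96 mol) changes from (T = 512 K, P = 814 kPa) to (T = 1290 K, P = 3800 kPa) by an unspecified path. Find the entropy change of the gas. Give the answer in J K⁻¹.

ΔS = nC_p ln(T₂/T₁) − nR ln(P₂/P₁), with C_p = 7R/2 = 29.1 J mol⁻¹ K⁻¹ for a diatomic ideal gas.
ΔS = 2.96 × [29.1 × ln(1290/512) − 8.314 × ln(3800/814)] = 41.7 J/K.

ΔS = 41.7 J/K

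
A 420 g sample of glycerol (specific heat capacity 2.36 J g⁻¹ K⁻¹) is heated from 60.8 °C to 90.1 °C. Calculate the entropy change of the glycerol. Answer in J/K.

In kelvin: T₁ = 333.95 K, T₂ = 363.25 K. ΔS = ∫dQ_rev/T = m c ln(T₂/T₁) = 420 × 2.36 × ln(363.25/333.95) = 83.4 J/K.

ΔS = 83.4 J/K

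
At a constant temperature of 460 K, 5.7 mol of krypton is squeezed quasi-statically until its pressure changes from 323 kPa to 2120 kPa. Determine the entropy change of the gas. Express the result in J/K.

ΔS_gas = -89.2 J/K

For an isothermal ideal gas ΔS_gas = nR ln(P₁/P₂) = 5.7 × 8.314 × ln(323/2120) = -89.2 J/K.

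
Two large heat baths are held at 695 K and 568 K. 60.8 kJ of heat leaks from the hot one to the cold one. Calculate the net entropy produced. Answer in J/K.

ΔS_hot = −Q/T_H = −60800/695 = -87.482 J/K and ΔS_cold = +Q/T_C = 60800/568 = 107.04 J/K.
ΔS_total = -87.482 + 107.04 = 19.6 J/K, positive as the second law requires.

ΔS_total = 19.6 J/K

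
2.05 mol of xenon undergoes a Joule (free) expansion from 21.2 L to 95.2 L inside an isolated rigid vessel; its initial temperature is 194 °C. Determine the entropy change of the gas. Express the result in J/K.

ΔS_gas = 25.6 J/K

No heat is exchanged and no work is done, so the ideal-gas temperature stays constant.
Entropy is a state function; using a reversible isothermal path, ΔS_gas = nR ln(V₂/V₁) = 2.05 × 8.314 × ln(95.2/21.2) = 25.6 J/K.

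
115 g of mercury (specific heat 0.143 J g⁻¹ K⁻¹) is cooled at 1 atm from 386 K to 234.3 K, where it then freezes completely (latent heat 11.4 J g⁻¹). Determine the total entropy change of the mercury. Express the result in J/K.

ΔS = -13.8 J/K

Cooling step: ΔS₁ = m c ln(T_tr/T_i) = 115 × 0.143 × ln(234.3/386) = -8.21 J/K.
Phase change: ΔS₂ = −mL/T_tr = −115 × 11.4 / 234.3 = -5.595 J/K.
ΔS_total = (-8.21) + (-5.595) = -13.8 J/K.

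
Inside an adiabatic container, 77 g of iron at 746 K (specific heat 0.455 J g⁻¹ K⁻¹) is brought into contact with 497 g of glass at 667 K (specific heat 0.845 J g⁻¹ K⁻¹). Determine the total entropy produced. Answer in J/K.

Energy balance: T_f = (m₁c₁T₁ + m₂c₂T₂)/(m₁c₁ + m₂c₂) = 673.08 K.
ΔS₁ = m₁c₁ ln(T_f/T₁) = 35.035 × ln(673.08/746) = -3.604 J/K.
ΔS₂ = m₂c₂ ln(T_f/T₂) = 419.965 × ln(673.08/667) = 3.813 J/K.
ΔS_total = -3.604 + 3.813 = 0.209 J/K.

ΔS_total = 0.209 J/K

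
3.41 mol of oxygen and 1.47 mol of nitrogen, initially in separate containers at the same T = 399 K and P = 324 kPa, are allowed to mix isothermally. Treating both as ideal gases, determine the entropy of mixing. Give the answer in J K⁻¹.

ΔS_mix = 24.8 J/K

Mole fractions: x_A = 3.41/4.88 = 0.699, x_B = 0.301.
ΔS_mix = −R(n_A ln x_A + n_B ln x_B) = −8.314 × (3.41 ln 0.699 + 1.47 ln 0.301) = 24.8 J/K.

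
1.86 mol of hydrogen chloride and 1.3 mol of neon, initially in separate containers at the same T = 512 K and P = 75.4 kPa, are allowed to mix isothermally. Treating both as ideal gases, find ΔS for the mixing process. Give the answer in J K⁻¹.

Mole fractions: x_A = 1.86/3.16 = 0.589, x_B = 0.411.
ΔS_mix = −R(n_A ln x_A + n_B ln x_B) = −8.314 × (1.86 ln 0.589 + 1.3 ln 0.411) = 17.8 J/K.

ΔS_mix = 17.8 J/K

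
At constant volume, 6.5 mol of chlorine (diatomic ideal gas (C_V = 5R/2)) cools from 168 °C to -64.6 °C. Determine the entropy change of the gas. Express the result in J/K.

ΔS = -101 J/K

In kelvin: T₁ = 441.15 K, T₂ = 208.55 K. At constant volume, ΔS = nC_V ln(T₂/T₁) with C_V = 5R/2 = 20.79 J mol⁻¹ K⁻¹.
ΔS = 6.5 × 20.79 × ln(208.55/441.15) = -101 J/K.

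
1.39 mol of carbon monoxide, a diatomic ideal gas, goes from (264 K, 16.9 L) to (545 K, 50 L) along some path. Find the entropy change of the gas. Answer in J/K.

ΔS = 33.5 J/K

Entropy is a state function: ΔS = nC_V ln(T₂/T₁) + nR ln(V₂/V₁), with C_V = 5R/2 = 20.79 J mol⁻¹ K⁻¹ for a diatomic ideal gas.
ΔS = 1.39 × [20.79 × ln(545/264) + 8.314 × ln(50/16.9)] = 33.5 J/K.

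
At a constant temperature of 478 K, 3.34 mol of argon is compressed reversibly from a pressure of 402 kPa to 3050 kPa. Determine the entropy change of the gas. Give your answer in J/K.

For an isothermal ideal gas ΔS_gas = nR ln(P₁/P₂) = 3.34 × 8.314 × ln(402/3050) = -56.3 J/K.

ΔS_gas = -56.3 J/K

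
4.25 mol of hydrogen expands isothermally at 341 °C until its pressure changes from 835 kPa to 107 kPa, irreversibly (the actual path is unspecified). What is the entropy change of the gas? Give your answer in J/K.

Entropy is a state function, so ΔS_gas depends only on the end states.
For an isothermal ideal gas ΔS_gas = nR ln(P₁/P₂) = 4.25 × 8.314 × ln(835/107) = 72.6 J/K.

ΔS_gas = 72.6 J/K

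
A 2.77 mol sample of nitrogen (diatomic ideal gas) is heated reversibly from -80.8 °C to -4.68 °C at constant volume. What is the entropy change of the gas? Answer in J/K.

In kelvin: T₁ = 192.35 K, T₂ = 268.47 K. At constant volume, ΔS = nC_V ln(T₂/T₁) with C_V = 5R/2 = 20.79 J mol⁻¹ K⁻¹.
ΔS = 2.77 × 20.79 × ln(268.47/192.35) = 19.2 J/K.

ΔS = 19.2 J/K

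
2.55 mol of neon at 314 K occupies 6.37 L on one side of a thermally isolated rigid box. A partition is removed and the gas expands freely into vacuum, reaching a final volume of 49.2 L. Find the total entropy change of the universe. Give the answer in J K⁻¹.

No heat is exchanged and no work is done, so the ideal-gas temperature stays constant.
Entropy is a state function; using a reversible isothermal path, ΔS_gas = nR ln(V₂/V₁) = 2.55 × 8.314 × ln(49.2/6.37) = 43.3 J/K.
The insulated surroundings exchange no heat, so ΔS_surr = 0 and ΔS_universe = ΔS_gas.

ΔS_universe = 43.3 J/K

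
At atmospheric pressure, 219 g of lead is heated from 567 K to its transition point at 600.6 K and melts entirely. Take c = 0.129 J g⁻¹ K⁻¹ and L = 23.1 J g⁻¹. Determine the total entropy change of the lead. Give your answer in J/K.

ΔS = 10 J/K

Warming step: ΔS₁ = m c ln(T_tr/T_i) = 219 × 0.129 × ln(600.6/567) = 1.626 J/K.
Phase change: ΔS₂ = +mL/T_tr = 219 × 23.1 / 600.6 = 8.423 J/K.
ΔS_total = (1.626) + (8.423) = 10 J/K.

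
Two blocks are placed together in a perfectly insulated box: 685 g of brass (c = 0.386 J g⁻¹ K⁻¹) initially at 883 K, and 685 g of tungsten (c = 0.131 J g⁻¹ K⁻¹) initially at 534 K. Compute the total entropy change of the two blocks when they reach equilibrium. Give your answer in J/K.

ΔS_total = 7.76 J/K

Energy balance: T_f = (m₁c₁T₁ + m₂c₂T₂)/(m₁c₁ + m₂c₂) = 794.57 K.
ΔS₁ = m₁c₁ ln(T_f/T₁) = 264.41 × ln(794.57/883) = -27.9 J/K.
ΔS₂ = m₂c₂ ln(T_f/T₂) = 89.735 × ln(794.57/534) = 35.66 J/K.
ΔS_total = -27.9 + 35.66 = 7.76 J/K.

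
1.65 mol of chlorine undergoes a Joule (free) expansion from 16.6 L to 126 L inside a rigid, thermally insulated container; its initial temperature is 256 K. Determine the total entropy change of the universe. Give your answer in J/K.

ΔS_universe = 27.8 J/K

No heat is exchanged and no work is done, so the ideal-gas temperature stays constant.
Entropy is a state function; using a reversible isothermal path, ΔS_gas = nR ln(V₂/V₁) = 1.65 × 8.314 × ln(126/16.6) = 27.8 J/K.
The insulated surroundings exchange no heat, so ΔS_surr = 0 and ΔS_universe = ΔS_gas.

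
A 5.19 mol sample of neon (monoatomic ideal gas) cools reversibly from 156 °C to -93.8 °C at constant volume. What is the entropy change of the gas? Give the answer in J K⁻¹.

In kelvin: T₁ = 429.15 K, T₂ = 179.35 K. At constant volume, ΔS = nC_V ln(T₂/T₁) with C_V = 3R/2 = 12.47 J mol⁻¹ K⁻¹.
ΔS = 5.19 × 12.47 × ln(179.35/429.15) = -56.5 J/K.

ΔS = -56.5 J/K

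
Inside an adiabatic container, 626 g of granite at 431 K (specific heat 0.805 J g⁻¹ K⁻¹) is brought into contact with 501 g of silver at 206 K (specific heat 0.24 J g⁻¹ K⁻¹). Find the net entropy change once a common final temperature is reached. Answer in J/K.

Energy balance: T_f = (m₁c₁T₁ + m₂c₂T₂)/(m₁c₁ + m₂c₂) = 387.66 K.
ΔS₁ = m₁c₁ ln(T_f/T₁) = 503.93 × ln(387.66/431) = -53.41 J/K.
ΔS₂ = m₂c₂ ln(T_f/T₂) = 120.24 × ln(387.66/206) = 76.02 J/K.
ΔS_total = -53.41 + 76.02 = 22.6 J/K.

ΔS_total = 22.6 J/K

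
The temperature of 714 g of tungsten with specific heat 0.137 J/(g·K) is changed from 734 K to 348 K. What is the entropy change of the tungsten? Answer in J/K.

ΔS = -73 J/K

ΔS = ∫dQ_rev/T = m c ln(T₂/T₁) = 714 × 0.137 × ln(348/734) = -73 J/K.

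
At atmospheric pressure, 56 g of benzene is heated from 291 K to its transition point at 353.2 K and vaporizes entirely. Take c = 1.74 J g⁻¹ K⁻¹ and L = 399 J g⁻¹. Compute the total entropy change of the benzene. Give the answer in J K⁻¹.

Warming step: ΔS₁ = m c ln(T_tr/T_i) = 56 × 1.74 × ln(353.2/291) = 18.88 J/K.
Phase change: ΔS₂ = +mL/T_tr = 56 × 399 / 353.2 = 63.26 J/K.
ΔS_total = (18.88) + (63.26) = 82.1 J/K.

ΔS = 82.1 J/K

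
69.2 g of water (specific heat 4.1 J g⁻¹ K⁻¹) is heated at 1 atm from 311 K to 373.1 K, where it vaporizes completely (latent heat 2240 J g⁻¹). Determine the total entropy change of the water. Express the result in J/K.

ΔS = 467 J/K

Warming step: ΔS₁ = m c ln(T_tr/T_i) = 69.2 × 4.1 × ln(373.1/311) = 51.65 J/K.
Phase change: ΔS₂ = +mL/T_tr = 69.2 × 2240 / 373.1 = 415.5 J/K.
ΔS_total = (51.65) + (415.5) = 467 J/K.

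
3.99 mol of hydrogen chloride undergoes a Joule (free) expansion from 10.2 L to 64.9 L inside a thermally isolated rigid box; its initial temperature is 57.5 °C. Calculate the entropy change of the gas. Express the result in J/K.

ΔS_gas = 61.4 J/K

For an ideal gas in free expansion Q = 0 and W = 0, so T is unchanged.
Entropy is a state function; using a reversible isothermal path, ΔS_gas = nR ln(V₂/V₁) = 3.99 × 8.314 × ln(64.9/10.2) = 61.4 J/K.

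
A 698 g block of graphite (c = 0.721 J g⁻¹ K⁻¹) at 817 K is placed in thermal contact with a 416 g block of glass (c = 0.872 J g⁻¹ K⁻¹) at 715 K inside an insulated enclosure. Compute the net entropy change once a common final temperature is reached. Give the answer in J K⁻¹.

Energy balance: T_f = (m₁c₁T₁ + m₂c₂T₂)/(m₁c₁ + m₂c₂) = 774.27 K.
ΔS₁ = m₁c₁ ln(T_f/T₁) = 503.258 × ln(774.27/817) = -27.03 J/K.
ΔS₂ = m₂c₂ ln(T_f/T₂) = 362.752 × ln(774.27/715) = 28.89 J/K.
ΔS_total = -27.03 + 28.89 = 1.86 J/K.

ΔS_total = 1.86 J/K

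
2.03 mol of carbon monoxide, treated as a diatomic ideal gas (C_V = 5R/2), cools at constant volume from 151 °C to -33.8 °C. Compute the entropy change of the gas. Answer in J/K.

In kelvin: T₁ = 424.15 K, T₂ = 239.35 K. At constant volume, ΔS = nC_V ln(T₂/T₁) with C_V = 5R/2 = 20.79 J mol⁻¹ K⁻¹.
ΔS = 2.03 × 20.79 × ln(239.35/424.15) = -24.1 J/K.

ΔS = -24.1 J/K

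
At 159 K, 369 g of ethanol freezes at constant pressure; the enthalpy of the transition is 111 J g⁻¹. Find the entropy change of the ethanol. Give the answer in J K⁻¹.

Heat released by the substance: Q = −mL = −369 × 111 = −40959 J.
At constant T, ΔS = Q_rev/T = −40959 / 159 = -258 J/K.

ΔS = -258 J/K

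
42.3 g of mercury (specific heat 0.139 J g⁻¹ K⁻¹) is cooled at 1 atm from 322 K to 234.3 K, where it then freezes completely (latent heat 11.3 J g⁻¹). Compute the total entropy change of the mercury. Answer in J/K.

Cooling step: ΔS₁ = m c ln(T_tr/T_i) = 42.3 × 0.139 × ln(234.3/322) = -1.869 J/K.
Phase change: ΔS₂ = −mL/T_tr = −42.3 × 11.3 / 234.3 = -2.04 J/K.
ΔS_total = (-1.869) + (-2.04) = -3.91 J/K.

ΔS = -3.91 J/K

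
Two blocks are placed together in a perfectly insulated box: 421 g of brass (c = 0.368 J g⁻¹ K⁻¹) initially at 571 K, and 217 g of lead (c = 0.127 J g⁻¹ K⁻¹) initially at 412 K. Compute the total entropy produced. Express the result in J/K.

Energy balance: T_f = (m₁c₁T₁ + m₂c₂T₂)/(m₁c₁ + m₂c₂) = 546.99 K.
ΔS₁ = m₁c₁ ln(T_f/T₁) = 154.928 × ln(546.99/571) = -6.656 J/K.
ΔS₂ = m₂c₂ ln(T_f/T₂) = 27.559 × ln(546.99/412) = 7.81 J/K.
ΔS_total = -6.656 + 7.81 = 1.15 J/K.

ΔS_total = 1.15 J/K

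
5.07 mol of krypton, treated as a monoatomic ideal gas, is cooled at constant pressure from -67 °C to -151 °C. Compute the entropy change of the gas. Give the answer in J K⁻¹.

In kelvin: T₁ = 206.15 K, T₂ = 122.15 K. At constant pressure, ΔS = nC_p ln(T₂/T₁) with C_p = 5R/2 = 20.79 J mol⁻¹ K⁻¹.
ΔS = 5.07 × 20.79 × ln(122.15/206.15) = -55.2 J/K.

ΔS = -55.2 J/K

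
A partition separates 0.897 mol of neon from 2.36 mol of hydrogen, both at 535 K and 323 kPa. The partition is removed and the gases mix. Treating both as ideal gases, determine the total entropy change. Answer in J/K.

ΔS_mix = 15.9 J/K

Mole fractions: x_A = 0.897/3.26 = 0.275, x_B = 0.725.
ΔS_mix = −R(n_A ln x_A + n_B ln x_B) = −8.314 × (0.897 ln 0.275 + 2.36 ln 0.725) = 15.9 J/K.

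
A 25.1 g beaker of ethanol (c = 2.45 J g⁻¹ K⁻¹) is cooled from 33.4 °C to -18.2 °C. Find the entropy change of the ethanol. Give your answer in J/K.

ΔS = -11.3 J/K

In kelvin: T₁ = 306.55 K, T₂ = 254.95 K. ΔS = ∫dQ_rev/T = m c ln(T₂/T₁) = 25.1 × 2.45 × ln(254.95/306.55) = -11.3 J/K.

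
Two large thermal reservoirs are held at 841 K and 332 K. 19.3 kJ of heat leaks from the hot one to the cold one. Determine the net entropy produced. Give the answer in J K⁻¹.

ΔS_total = 35.2 J/K

ΔS_hot = −Q/T_H = −19300/841 = -22.95 J/K and ΔS_cold = +Q/T_C = 19300/332 = 58.13 J/K.
ΔS_total = -22.95 + 58.13 = 35.2 J/K, positive as the second law requires.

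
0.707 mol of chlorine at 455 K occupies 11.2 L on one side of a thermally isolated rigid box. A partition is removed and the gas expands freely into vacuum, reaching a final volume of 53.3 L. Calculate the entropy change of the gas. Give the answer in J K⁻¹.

No heat is exchanged and no work is done, so the ideal-gas temperature stays constant.
Entropy is a state function; using a reversible isothermal path, ΔS_gas = nR ln(V₂/V₁) = 0.707 × 8.314 × ln(53.3/11.2) = 9.17 J/K.

ΔS_gas = 9.17 J/K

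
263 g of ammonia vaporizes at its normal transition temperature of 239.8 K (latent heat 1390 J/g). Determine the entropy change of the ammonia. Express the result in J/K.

Heat absorbed by the substance: Q = mL = 263 × 1390 = 365570 J.
At constant T, ΔS = Q_rev/T = 365570 / 239.8 = 1520 J/K.

ΔS = 1520 J/K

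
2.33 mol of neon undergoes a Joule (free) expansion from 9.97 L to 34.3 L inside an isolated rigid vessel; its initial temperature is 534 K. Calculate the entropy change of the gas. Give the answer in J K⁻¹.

For an ideal gas in free expansion Q = 0 and W = 0, so T is unchanged.
Entropy is a state function; using a reversible isothermal path, ΔS_gas = nR ln(V₂/V₁) = 2.33 × 8.314 × ln(34.3/9.97) = 23.9 J/K.

ΔS_gas = 23.9 J/K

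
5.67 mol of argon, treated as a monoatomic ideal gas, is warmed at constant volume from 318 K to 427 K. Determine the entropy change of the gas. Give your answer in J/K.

ΔS = 20.8 J/K

At constant volume, ΔS = nC_V ln(T₂/T₁) with C_V = 3R/2 = 12.47 J mol⁻¹ K⁻¹.
ΔS = 5.67 × 12.47 × ln(427/318) = 20.8 J/K.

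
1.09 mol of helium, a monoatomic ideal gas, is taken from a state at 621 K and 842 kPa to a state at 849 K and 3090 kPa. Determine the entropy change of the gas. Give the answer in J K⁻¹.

ΔS = -4.7 J/K

ΔS = nC_p ln(T₂/T₁) − nR ln(P₂/P₁), with C_p = 5R/2 = 20.79 J mol⁻¹ K⁻¹ for a monoatomic ideal gas.
ΔS = 1.09 × [20.79 × ln(849/621) − 8.314 × ln(3090/842)] = -4.7 J/K.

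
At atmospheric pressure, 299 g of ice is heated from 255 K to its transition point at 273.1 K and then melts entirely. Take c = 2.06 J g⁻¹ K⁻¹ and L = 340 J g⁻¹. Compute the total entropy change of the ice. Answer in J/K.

Warming step: ΔS₁ = m c ln(T_tr/T_i) = 299 × 2.06 × ln(273.1/255) = 42.24 J/K.
Phase change: ΔS₂ = +mL/T_tr = 299 × 340 / 273.1 = 372.2 J/K.
ΔS_total = (42.24) + (372.2) = 414 J/K.

ΔS = 414 J/K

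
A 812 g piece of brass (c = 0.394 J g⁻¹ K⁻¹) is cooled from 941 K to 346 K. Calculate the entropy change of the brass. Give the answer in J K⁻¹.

ΔS = -320 J/K

ΔS = ∫dQ_rev/T = m c ln(T₂/T₁) = 812 × 0.394 × ln(346/941) = -320 J/K.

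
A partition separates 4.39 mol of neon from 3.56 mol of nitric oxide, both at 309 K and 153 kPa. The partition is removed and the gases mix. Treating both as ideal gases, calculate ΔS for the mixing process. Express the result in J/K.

Mole fractions: x_A = 4.39/7.95 = 0.552, x_B = 0.448.
ΔS_mix = −R(n_A ln x_A + n_B ln x_B) = −8.314 × (4.39 ln 0.552 + 3.56 ln 0.448) = 45.5 J/K.

ΔS_mix = 45.5 J/K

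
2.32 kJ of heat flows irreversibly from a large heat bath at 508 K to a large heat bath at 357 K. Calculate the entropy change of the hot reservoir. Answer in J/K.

ΔS_hot = -4.57 J/K

The hot reservoir loses heat Q, so ΔS_hot = −Q/T_H = −2320/508 = -4.57 J/K.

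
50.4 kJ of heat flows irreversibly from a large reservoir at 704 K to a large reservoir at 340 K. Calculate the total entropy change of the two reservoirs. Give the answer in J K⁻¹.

ΔS_hot = −Q/T_H = −50400/704 = -71.59 J/K and ΔS_cold = +Q/T_C = 50400/340 = 148.2 J/K.
ΔS_total = -71.59 + 148.2 = 76.6 J/K, positive as the second law requires.

ΔS_total = 76.6 J/K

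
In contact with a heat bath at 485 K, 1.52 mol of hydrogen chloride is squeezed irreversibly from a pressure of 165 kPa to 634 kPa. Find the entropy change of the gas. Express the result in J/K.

Entropy is a state function, so ΔS_gas depends only on the end states.
For an isothermal ideal gas ΔS_gas = nR ln(P₁/P₂) = 1.52 × 8.314 × ln(165/634) = -17 J/K.

ΔS_gas = -17 J/K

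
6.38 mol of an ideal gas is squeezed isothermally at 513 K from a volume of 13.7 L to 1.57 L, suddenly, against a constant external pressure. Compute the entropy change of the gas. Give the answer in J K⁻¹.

ΔS_gas = -115 J/K

Entropy is a state function, so ΔS_gas depends only on the end states.
For an isothermal ideal gas ΔS_gas = nR ln(V₂/V₁) = 6.38 × 8.314 × ln(1.57/13.7) = -115 J/K.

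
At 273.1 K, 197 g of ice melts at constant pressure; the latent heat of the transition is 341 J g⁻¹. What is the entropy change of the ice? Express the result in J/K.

Heat absorbed by the substance: Q = mL = 197 × 341 = 67177 J.
At constant T, ΔS = Q_rev/T = 67177 / 273.1 = 246 J/K.

ΔS = 246 J/K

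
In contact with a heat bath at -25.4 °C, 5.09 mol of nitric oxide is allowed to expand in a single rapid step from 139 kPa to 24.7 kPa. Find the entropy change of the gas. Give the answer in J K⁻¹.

Entropy is a state function, so ΔS_gas depends only on the end states.
For an isothermal ideal gas ΔS_gas = nR ln(P₁/P₂) = 5.09 × 8.314 × ln(139/24.7) = 73.1 J/K.

ΔS_gas = 73.1 J/K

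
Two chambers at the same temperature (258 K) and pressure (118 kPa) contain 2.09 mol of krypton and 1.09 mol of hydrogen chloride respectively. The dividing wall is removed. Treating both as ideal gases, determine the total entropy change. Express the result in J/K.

ΔS_mix = 17 J/K

Mole fractions: x_A = 2.09/3.18 = 0.657, x_B = 0.343.
ΔS_mix = −R(n_A ln x_A + n_B ln x_B) = −8.314 × (2.09 ln 0.657 + 1.09 ln 0.343) = 17 J/K.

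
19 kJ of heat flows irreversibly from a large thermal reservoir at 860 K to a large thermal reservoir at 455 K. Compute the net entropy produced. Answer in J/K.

ΔS_hot = −Q/T_H = −19000/860 = -22.09 J/K and ΔS_cold = +Q/T_C = 19000/455 = 41.76 J/K.
ΔS_total = -22.09 + 41.76 = 19.7 J/K, positive as the second law requires.

ΔS_total = 19.7 J/K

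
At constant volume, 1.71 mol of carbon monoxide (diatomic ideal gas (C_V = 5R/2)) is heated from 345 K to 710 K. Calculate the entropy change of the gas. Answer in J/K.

At constant volume, ΔS = nC_V ln(T₂/T₁) with C_V = 5R/2 = 20.79 J mol⁻¹ K⁻¹.
ΔS = 1.71 × 20.79 × ln(710/345) = 25.7 J/K.

ΔS = 25.7 J/K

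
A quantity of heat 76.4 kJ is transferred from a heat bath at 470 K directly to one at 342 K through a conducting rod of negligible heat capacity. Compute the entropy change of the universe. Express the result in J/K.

ΔS_total = 60.8 J/K

ΔS_hot = −Q/T_H = −76400/470 = -162.6 J/K and ΔS_cold = +Q/T_C = 76400/342 = 223.4 J/K.
ΔS_total = -162.6 + 223.4 = 60.8 J/K, positive as the second law requires.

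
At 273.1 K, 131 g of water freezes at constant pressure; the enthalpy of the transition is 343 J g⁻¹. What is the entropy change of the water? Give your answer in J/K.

ΔS = -165 J/K

Heat released by the substance: Q = −mL = −131 × 343 = −44933 J.
At constant T, ΔS = Q_rev/T = −44933 / 273.1 = -165 J/K.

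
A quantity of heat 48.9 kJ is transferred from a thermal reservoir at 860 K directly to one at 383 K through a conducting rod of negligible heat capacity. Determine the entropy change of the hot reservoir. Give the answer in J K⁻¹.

ΔS_hot = -56.9 J/K

The hot reservoir loses heat Q, so ΔS_hot = −Q/T_H = −48900/860 = -56.9 J/K.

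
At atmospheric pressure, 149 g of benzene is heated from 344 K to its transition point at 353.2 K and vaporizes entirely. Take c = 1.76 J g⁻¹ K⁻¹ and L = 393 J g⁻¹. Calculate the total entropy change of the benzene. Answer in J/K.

Warming step: ΔS₁ = m c ln(T_tr/T_i) = 149 × 1.76 × ln(353.2/344) = 6.921 J/K.
Phase change: ΔS₂ = +mL/T_tr = 149 × 393 / 353.2 = 165.8 J/K.
ΔS_total = (6.921) + (165.8) = 173 J/K.

ΔS = 173 J/K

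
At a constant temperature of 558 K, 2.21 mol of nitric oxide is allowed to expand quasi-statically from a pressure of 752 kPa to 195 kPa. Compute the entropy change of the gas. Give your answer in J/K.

For an isothermal ideal gas ΔS_gas = nR ln(P₁/P₂) = 2.21 × 8.314 × ln(752/195) = 24.8 J/K.

ΔS_gas = 24.8 J/K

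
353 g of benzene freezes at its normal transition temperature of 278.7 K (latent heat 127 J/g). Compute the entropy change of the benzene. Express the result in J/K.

Heat released by the substance: Q = −mL = −353 × 127 = −44831 J.
At constant T, ΔS = Q_rev/T = −44831 / 278.7 = -161 J/K.

ΔS = -161 J/K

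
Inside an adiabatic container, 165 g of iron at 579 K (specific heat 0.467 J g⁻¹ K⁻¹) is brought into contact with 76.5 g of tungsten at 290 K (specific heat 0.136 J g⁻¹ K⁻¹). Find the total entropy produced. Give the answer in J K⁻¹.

ΔS_total = 1.84 J/K

Energy balance: T_f = (m₁c₁T₁ + m₂c₂T₂)/(m₁c₁ + m₂c₂) = 544.62 K.
ΔS₁ = m₁c₁ ln(T_f/T₁) = 77.055 × ln(544.62/579) = -4.717 J/K.
ΔS₂ = m₂c₂ ln(T_f/T₂) = 10.404 × ln(544.62/290) = 6.557 J/K.
ΔS_total = -4.717 + 6.557 = 1.84 J/K.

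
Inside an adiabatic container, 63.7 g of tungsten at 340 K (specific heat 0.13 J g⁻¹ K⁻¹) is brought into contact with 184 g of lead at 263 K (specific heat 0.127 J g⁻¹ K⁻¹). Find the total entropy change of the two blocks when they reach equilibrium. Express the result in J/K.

ΔS_total = 0.21 J/K

Energy balance: T_f = (m₁c₁T₁ + m₂c₂T₂)/(m₁c₁ + m₂c₂) = 283.15 K.
ΔS₁ = m₁c₁ ln(T_f/T₁) = 8.281 × ln(283.15/340) = -1.515 J/K.
ΔS₂ = m₂c₂ ln(T_f/T₂) = 23.368 × ln(283.15/263) = 1.725 J/K.
ΔS_total = -1.515 + 1.725 = 0.21 J/K.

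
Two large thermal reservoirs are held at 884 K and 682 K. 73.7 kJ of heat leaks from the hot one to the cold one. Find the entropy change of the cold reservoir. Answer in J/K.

ΔS_cold = 108 J/K

The cold reservoir gains heat Q, so ΔS_cold = +Q/T_C = 73700/682 = 108 J/K.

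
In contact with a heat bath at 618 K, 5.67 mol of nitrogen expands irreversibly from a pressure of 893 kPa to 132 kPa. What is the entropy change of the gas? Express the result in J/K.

Entropy is a state function, so ΔS_gas depends only on the end states.
For an isothermal ideal gas ΔS_gas = nR ln(P₁/P₂) = 5.67 × 8.314 × ln(893/132) = 90.1 J/K.

ΔS_gas = 90.1 J/K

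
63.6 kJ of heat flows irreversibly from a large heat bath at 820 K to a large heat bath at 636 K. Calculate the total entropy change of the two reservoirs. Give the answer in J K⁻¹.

ΔS_hot = −Q/T_H = −63600/820 = -77.56 J/K and ΔS_cold = +Q/T_C = 63600/636 = 100 J/K.
ΔS_total = -77.56 + 100 = 22.4 J/K, positive as the second law requires.

ΔS_total = 22.4 J/K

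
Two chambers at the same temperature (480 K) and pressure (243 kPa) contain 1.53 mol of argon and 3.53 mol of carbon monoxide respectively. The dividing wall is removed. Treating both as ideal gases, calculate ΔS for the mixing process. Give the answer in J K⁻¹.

ΔS_mix = 25.8 J/K

Mole fractions: x_A = 1.53/5.06 = 0.302, x_B = 0.698.
ΔS_mix = −R(n_A ln x_A + n_B ln x_B) = −8.314 × (1.53 ln 0.302 + 3.53 ln 0.698) = 25.8 J/K.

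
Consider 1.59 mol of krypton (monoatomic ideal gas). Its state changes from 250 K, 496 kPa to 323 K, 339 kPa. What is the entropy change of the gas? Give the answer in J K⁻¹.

ΔS = nC_p ln(T₂/T₁) − nR ln(P₂/P₁), with C_p = 5R/2 = 20.79 J mol⁻¹ K⁻¹ for a monoatomic ideal gas.
ΔS = 1.59 × [20.79 × ln(323/250) − 8.314 × ln(339/496)] = 13.5 J/K.

ΔS = 13.5 J/K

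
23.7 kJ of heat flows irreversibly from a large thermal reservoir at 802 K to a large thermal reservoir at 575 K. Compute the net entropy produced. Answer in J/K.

ΔS_hot = −Q/T_H = −23700/802 = -29.55 J/K and ΔS_cold = +Q/T_C = 23700/575 = 41.22 J/K.
ΔS_total = -29.55 + 41.22 = 11.7 J/K, positive as the second law requires.

ΔS_total = 11.7 J/K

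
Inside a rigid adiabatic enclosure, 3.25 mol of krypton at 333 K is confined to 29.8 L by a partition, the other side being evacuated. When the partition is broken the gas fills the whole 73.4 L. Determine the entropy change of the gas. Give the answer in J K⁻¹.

No heat is exchanged and no work is done, so the ideal-gas temperature stays constant.
Entropy is a state function; using a reversible isothermal path, ΔS_gas = nR ln(V₂/V₁) = 3.25 × 8.314 × ln(73.4/29.8) = 24.4 J/K.

ΔS_gas = 24.4 J/K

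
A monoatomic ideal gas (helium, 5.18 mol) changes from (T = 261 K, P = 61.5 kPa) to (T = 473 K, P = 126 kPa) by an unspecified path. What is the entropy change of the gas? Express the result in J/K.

ΔS = nC_p ln(T₂/T₁) − nR ln(P₂/P₁), with C_p = 5R/2 = 20.79 J mol⁻¹ K⁻¹ for a monoatomic ideal gas.
ΔS = 5.18 × [20.79 × ln(473/261) − 8.314 × ln(126/61.5)] = 33.1 J/K.

ΔS = 33.1 J/K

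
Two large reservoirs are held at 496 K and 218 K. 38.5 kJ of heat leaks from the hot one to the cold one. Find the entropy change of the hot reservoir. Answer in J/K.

The hot reservoir loses heat Q, so ΔS_hot = −Q/T_H = −38500/496 = -77.6 J/K.

ΔS_hot = -77.6 J/K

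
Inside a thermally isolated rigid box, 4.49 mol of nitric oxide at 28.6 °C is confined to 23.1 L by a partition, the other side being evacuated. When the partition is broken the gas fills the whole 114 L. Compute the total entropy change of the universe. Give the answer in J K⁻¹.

ΔS_universe = 59.6 J/K

For an ideal gas in free expansion Q = 0 and W = 0, so T is unchanged.
Entropy is a state function; using a reversible isothermal path, ΔS_gas = nR ln(V₂/V₁) = 4.49 × 8.314 × ln(114/23.1) = 59.6 J/K.
The insulated surroundings exchange no heat, so ΔS_surr = 0 and ΔS_universe = ΔS_gas.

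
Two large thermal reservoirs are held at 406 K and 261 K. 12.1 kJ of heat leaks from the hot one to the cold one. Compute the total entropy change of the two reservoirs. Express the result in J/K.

ΔS_hot = −Q/T_H = −12100/406 = -29.8 J/K and ΔS_cold = +Q/T_C = 12100/261 = 46.36 J/K.
ΔS_total = -29.8 + 46.36 = 16.6 J/K, positive as the second law requires.

ΔS_total = 16.6 J/K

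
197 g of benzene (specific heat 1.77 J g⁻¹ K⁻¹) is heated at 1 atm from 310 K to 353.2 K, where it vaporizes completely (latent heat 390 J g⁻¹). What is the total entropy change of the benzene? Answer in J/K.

ΔS = 263 J/K

Warming step: ΔS₁ = m c ln(T_tr/T_i) = 197 × 1.77 × ln(353.2/310) = 45.49 J/K.
Phase change: ΔS₂ = +mL/T_tr = 197 × 390 / 353.2 = 217.5 J/K.
ΔS_total = (45.49) + (217.5) = 263 J/K.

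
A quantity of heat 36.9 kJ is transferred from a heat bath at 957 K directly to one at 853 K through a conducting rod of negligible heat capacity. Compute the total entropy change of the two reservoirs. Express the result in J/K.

ΔS_hot = −Q/T_H = −36900/957 = -38.56 J/K and ΔS_cold = +Q/T_C = 36900/853 = 43.26 J/K.
ΔS_total = -38.56 + 43.26 = 4.7 J/K, positive as the second law requires.

ΔS_total = 4.7 J/K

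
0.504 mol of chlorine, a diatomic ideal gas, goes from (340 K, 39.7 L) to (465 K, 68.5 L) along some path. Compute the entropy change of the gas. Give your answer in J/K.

ΔS = 5.57 J/K

Entropy is a state function: ΔS = nC_V ln(T₂/T₁) + nR ln(V₂/V₁), with C_V = 5R/2 = 20.79 J mol⁻¹ K⁻¹ for a diatomic ideal gas.
ΔS = 0.504 × [20.79 × ln(465/340) + 8.314 × ln(68.5/39.7)] = 5.57 J/K.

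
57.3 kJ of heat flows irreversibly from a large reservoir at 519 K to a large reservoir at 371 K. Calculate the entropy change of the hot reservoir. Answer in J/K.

ΔS_hot = -110 J/K

The hot reservoir loses heat Q, so ΔS_hot = −Q/T_H = −57300/519 = -110 J/K.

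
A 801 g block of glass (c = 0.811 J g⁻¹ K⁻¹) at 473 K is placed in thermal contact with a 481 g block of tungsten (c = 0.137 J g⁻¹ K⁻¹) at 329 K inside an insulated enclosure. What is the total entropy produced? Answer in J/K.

Energy balance: T_f = (m₁c₁T₁ + m₂c₂T₂)/(m₁c₁ + m₂c₂) = 459.74 K.
ΔS₁ = m₁c₁ ln(T_f/T₁) = 649.611 × ln(459.74/473) = -18.474 J/K.
ΔS₂ = m₂c₂ ln(T_f/T₂) = 65.897 × ln(459.74/329) = 22.049 J/K.
ΔS_total = -18.474 + 22.049 = 3.57 J/K.

ΔS_total = 3.57 J/K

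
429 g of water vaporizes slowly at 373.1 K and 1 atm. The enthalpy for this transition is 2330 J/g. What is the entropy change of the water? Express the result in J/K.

Heat absorbed by the substance: Q = mL = 429 × 2330 = 999570 J.
At constant T, ΔS = Q_rev/T = 999570 / 373.1 = 2680 J/K.

ΔS = 2680 J/K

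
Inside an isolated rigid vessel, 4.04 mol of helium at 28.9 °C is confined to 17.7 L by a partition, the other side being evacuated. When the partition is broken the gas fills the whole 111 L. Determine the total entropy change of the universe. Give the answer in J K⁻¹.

ΔS_universe = 61.7 J/K

No heat is exchanged and no work is done, so the ideal-gas temperature stays constant.
Entropy is a state function; using a reversible isothermal path, ΔS_gas = nR ln(V₂/V₁) = 4.04 × 8.314 × ln(111/17.7) = 61.7 J/K.
The insulated surroundings exchange no heat, so ΔS_surr = 0 and ΔS_universe = ΔS_gas.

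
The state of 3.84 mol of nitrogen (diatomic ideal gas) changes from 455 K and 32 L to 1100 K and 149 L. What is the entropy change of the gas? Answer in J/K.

Entropy is a state function: ΔS = nC_V ln(T₂/T₁) + nR ln(V₂/V₁), with C_V = 5R/2 = 20.79 J mol⁻¹ K⁻¹ for a diatomic ideal gas.
ΔS = 3.84 × [20.79 × ln(1100/455) + 8.314 × ln(149/32)] = 120 J/K.

ΔS = 120 J/K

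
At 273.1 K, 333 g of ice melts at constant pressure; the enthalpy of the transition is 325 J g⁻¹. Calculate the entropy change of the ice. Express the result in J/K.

ΔS = 396 J/K

Heat absorbed by the substance: Q = mL = 333 × 325 = 108225 J.
At constant T, ΔS = Q_rev/T = 108225 / 273.1 = 396 J/K.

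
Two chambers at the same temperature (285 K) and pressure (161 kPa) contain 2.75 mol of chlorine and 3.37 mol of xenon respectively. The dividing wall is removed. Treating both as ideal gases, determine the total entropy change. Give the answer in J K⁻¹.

Mole fractions: x_A = 2.75/6.12 = 0.449, x_B = 0.551.
ΔS_mix = −R(n_A ln x_A + n_B ln x_B) = −8.314 × (2.75 ln 0.449 + 3.37 ln 0.551) = 35 J/K.

ΔS_mix = 35 J/K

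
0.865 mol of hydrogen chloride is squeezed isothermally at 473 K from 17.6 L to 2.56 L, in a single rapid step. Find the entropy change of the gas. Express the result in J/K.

Entropy is a state function, so ΔS_gas depends only on the end states.
For an isothermal ideal gas ΔS_gas = nR ln(V₂/V₁) = 0.865 × 8.314 × ln(2.56/17.6) = -13.9 J/K.

ΔS_gas = -13.9 J/K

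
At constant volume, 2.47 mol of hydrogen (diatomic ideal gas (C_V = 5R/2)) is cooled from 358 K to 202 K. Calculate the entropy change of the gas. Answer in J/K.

At constant volume, ΔS = nC_V ln(T₂/T₁) with C_V = 5R/2 = 20.79 J mol⁻¹ K⁻¹.
ΔS = 2.47 × 20.79 × ln(202/358) = -29.4 J/K.

ΔS = -29.4 J/K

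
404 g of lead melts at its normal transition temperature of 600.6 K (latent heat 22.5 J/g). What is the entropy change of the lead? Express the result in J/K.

Heat absorbed by the substance: Q = mL = 404 × 22.5 = 9090 J.
At constant T, ΔS = Q_rev/T = 9090 / 600.6 = 15.1 J/K.

ΔS = 15.1 J/K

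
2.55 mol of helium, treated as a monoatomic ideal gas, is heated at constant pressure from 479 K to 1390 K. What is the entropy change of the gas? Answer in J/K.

ΔS = 56.5 J/K

At constant pressure, ΔS = nC_p ln(T₂/T₁) with C_p = 5R/2 = 20.79 J mol⁻¹ K⁻¹.
ΔS = 2.55 × 20.79 × ln(1390/479) = 56.5 J/K.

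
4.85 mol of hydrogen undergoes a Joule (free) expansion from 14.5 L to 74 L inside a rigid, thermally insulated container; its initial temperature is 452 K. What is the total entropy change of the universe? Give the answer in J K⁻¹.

ΔS_universe = 65.7 J/K

No heat is exchanged and no work is done, so the ideal-gas temperature stays constant.
Entropy is a state function; using a reversible isothermal path, ΔS_gas = nR ln(V₂/V₁) = 4.85 × 8.314 × ln(74/14.5) = 65.7 J/K.
The insulated surroundings exchange no heat, so ΔS_surr = 0 and ΔS_universe = ΔS_gas.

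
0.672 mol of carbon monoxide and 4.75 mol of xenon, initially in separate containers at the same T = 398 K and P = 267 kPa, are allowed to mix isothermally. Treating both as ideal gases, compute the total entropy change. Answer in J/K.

ΔS_mix = 16.9 J/K

Mole fractions: x_A = 0.672/5.42 = 0.124, x_B = 0.876.
ΔS_mix = −R(n_A ln x_A + n_B ln x_B) = −8.314 × (0.672 ln 0.124 + 4.75 ln 0.876) = 16.9 J/K.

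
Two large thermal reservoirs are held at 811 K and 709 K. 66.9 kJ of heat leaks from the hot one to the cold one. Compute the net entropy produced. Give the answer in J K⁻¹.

ΔS_total = 11.9 J/K

ΔS_hot = −Q/T_H = −66900/811 = -82.49 J/K and ΔS_cold = +Q/T_C = 66900/709 = 94.36 J/K.
ΔS_total = -82.49 + 94.36 = 11.9 J/K, positive as the second law requires.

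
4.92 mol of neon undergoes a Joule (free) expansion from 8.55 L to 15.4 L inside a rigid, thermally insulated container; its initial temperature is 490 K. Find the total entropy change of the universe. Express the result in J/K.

For an ideal gas in free expansion Q = 0 and W = 0, so T is unchanged.
Entropy is a state function; using a reversible isothermal path, ΔS_gas = nR ln(V₂/V₁) = 4.92 × 8.314 × ln(15.4/8.55) = 24.1 J/K.
The insulated surroundings exchange no heat, so ΔS_surr = 0 and ΔS_universe = ΔS_gas.

ΔS_universe = 24.1 J/K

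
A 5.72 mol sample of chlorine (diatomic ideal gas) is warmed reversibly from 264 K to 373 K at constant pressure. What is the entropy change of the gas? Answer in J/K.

At constant pressure, ΔS = nC_p ln(T₂/T₁) with C_p = 7R/2 = 29.1 J mol⁻¹ K⁻¹.
ΔS = 5.72 × 29.1 × ln(373/264) = 57.5 J/K.

ΔS = 57.5 J/K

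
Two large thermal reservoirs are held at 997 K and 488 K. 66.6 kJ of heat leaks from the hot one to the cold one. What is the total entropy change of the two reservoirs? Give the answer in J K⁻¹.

ΔS_hot = −Q/T_H = −66600/997 = -66.8 J/K and ΔS_cold = +Q/T_C = 66600/488 = 136.5 J/K.
ΔS_total = -66.8 + 136.5 = 69.7 J/K, positive as the second law requires.

ΔS_total = 69.7 J/K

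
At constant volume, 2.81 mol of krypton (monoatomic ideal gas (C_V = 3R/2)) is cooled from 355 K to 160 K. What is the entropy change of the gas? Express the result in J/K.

At constant volume, ΔS = nC_V ln(T₂/T₁) with C_V = 3R/2 = 12.47 J mol⁻¹ K⁻¹.
ΔS = 2.81 × 12.47 × ln(160/355) = -27.9 J/K.

ΔS = -27.9 J/K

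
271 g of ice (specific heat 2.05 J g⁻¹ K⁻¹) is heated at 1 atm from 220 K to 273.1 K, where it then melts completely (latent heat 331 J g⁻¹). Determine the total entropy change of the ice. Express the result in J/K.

Warming step: ΔS₁ = m c ln(T_tr/T_i) = 271 × 2.05 × ln(273.1/220) = 120.1 J/K.
Phase change: ΔS₂ = +mL/T_tr = 271 × 331 / 273.1 = 328.5 J/K.
ΔS_total = (120.1) + (328.5) = 449 J/K.

ΔS = 449 J/K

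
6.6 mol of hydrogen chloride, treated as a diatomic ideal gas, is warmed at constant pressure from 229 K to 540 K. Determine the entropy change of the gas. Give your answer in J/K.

At constant pressure, ΔS = nC_p ln(T₂/T₁) with C_p = 7R/2 = 29.1 J mol⁻¹ K⁻¹.
ΔS = 6.6 × 29.1 × ln(540/229) = 165 J/K.

ΔS = 165 J/K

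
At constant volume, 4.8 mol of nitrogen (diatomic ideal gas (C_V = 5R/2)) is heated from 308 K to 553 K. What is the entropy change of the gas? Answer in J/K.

ΔS = 58.4 J/K

At constant volume, ΔS = nC_V ln(T₂/T₁) with C_V = 5R/2 = 20.79 J mol⁻¹ K⁻¹.
ΔS = 4.8 × 20.79 × ln(553/308) = 58.4 J/K.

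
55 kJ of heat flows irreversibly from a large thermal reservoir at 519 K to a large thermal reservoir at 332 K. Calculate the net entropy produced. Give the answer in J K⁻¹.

ΔS_hot = −Q/T_H = −55000/519 = -106 J/K and ΔS_cold = +Q/T_C = 55000/332 = 165.7 J/K.
ΔS_total = -106 + 165.7 = 59.7 J/K, positive as the second law requires.

ΔS_total = 59.7 J/K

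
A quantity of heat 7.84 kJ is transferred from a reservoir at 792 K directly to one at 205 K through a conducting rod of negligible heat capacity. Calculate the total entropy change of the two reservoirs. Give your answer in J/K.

ΔS_total = 28.3 J/K

ΔS_hot = −Q/T_H = −7840/792 = -9.899 J/K and ΔS_cold = +Q/T_C = 7840/205 = 38.24 J/K.
ΔS_total = -9.899 + 38.24 = 28.3 J/K, positive as the second law requires.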